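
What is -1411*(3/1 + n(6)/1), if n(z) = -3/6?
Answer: -7055/2 ≈ -3527.5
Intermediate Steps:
n(z) = -½ (n(z) = -3*⅙ = -½)
-1411*(3/1 + n(6)/1) = -1411*(3/1 - ½/1) = -1411*(3*1 - ½*1) = -1411*(3 - ½) = -1411*5/2 = -7055/2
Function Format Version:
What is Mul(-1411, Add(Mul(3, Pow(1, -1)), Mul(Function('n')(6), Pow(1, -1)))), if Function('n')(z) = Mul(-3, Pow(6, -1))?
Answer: Rational(-7055, 2) ≈ -3527.5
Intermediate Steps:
Function('n')(z) = Rational(-1, 2) (Function('n')(z) = Mul(-3, Rational(1, 6)) = Rational(-1, 2))
Mul(-1411, Add(Mul(3, Pow(1, -1)), Mul(Function('n')(6), Pow(1, -1)))) = Mul(-1411, Add(Mul(3, Pow(1, -1)), Mul(Rational(-1, 2), Pow(1, -1)))) = Mul(-1411, Add(Mul(3, 1), Mul(Rational(-1, 2), 1))) = Mul(-1411, Add(3, Rational(-1, 2))) = Mul(-1411, Rational(5, 2)) = Rational(-7055, 2)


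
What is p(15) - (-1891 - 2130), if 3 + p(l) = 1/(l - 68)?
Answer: 212953/53 ≈ 4018.0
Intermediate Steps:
p(l) = -3 + 1/(-68 + l) (p(l) = -3 + 1/(l - 68) = -3 + 1/(-68 + l))
p(15) - (-1891 - 2130) = (205 - 3*15)/(-68 + 15) - (-1891 - 2130) = (205 - 45)/(-53) - 1*(-4021) = -1/53*160 + 4021 = -160/53 + 4021 = 212953/53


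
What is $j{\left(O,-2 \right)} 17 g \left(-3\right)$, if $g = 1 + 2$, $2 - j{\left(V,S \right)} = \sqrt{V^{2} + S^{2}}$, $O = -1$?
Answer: $-306 + 153 \sqrt{5} \approx 36.118$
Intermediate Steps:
$j{\left(V,S \right)} = 2 - \sqrt{S^{2} + V^{2}}$ ($j{\left(V,S \right)} = 2 - \sqrt{V^{2} + S^{2}} = 2 - \sqrt{S^{2} + V^{2}}$)
$g = 3$
$j{\left(O,-2 \right)} 17 g \left(-3\right) = \left(2 - \sqrt{\left(-2\right)^{2} + \left(-1\right)^{2}}\right) 17 \cdot 3 \left(-3\right) = \left(2 - \sqrt{4 + 1}\right) 17 \left(-9\right) = \left(2 - \sqrt{5}\right) 17 \left(-9\right) = \left(34 - 17 \sqrt{5}\right) \left(-9\right) = -306 + 153 \sqrt{5}$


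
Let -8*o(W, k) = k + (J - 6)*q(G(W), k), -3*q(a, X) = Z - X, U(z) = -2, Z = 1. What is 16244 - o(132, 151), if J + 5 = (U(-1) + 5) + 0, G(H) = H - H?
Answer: 129703/8 ≈ 16213.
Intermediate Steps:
G(H) = 0
q(a, X) = -⅓ + X/3 (q(a, X) = -(1 - X)/3 = -⅓ + X/3)
J = -2 (J = -5 + ((-2 + 5) + 0) = -5 + (3 + 0) = -5 + 3 = -2)
o(W, k) = -⅓ + 5*k/24 (o(W, k) = -(k + (-2 - 6)*(-⅓ + k/3))/8 = -(k - 8*(-⅓ + k/3))/8 = -(k + (8/3 - 8*k/3))/8 = -(8/3 - 5*k/3)/8 = -⅓ + 5*k/24)
16244 - o(132, 151) = 16244 - (-⅓ + (5/24)*151) = 16244 - (-⅓ + 755/24) = 16244 - 1*249/8 = 16244 - 249/8 = 129703/8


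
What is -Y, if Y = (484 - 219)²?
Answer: -70225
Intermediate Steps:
Y = 70225 (Y = 265² = 70225)
-Y = -1*70225 = -70225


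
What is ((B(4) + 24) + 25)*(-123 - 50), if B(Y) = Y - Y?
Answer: -8477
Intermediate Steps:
B(Y) = 0
((B(4) + 24) + 25)*(-123 - 50) = ((0 + 24) + 25)*(-123 - 50) = (24 + 25)*(-173) = 49*(-173) = -8477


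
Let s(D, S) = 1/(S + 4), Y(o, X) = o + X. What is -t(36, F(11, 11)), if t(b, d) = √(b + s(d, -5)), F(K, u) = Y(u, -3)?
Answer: -√35 ≈ -5.9161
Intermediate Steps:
Y(o, X) = X + o
s(D, S) = 1/(4 + S)
F(K, u) = -3 + u
t(b, d) = √(-1 + b) (t(b, d) = √(b + 1/(4 - 5)) = √(b + 1/(-1)) = √(b - 1) = √(-1 + b))
-t(36, F(11, 11)) = -√(-1 + 36) = -√35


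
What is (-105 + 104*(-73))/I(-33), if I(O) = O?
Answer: 7697/33 ≈ 233.24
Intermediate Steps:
(-105 + 104*(-73))/I(-33) = (-105 + 104*(-73))/(-33) = (-105 - 7592)*(-1/33) = -7697*(-1/33) = 7697/33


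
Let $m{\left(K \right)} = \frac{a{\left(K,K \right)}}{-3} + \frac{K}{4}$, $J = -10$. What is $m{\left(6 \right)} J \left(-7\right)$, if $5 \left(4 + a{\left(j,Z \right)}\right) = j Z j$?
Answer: $- \frac{2429}{3} \approx -809.67$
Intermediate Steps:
$a{\left(j,Z \right)} = -4 + \frac{Z j^{2}}{5}$ ($a{\left(j,Z \right)} = -4 + \frac{j Z j}{5} = -4 + \frac{Z j j}{5} = -4 + \frac{Z j^{2}}{5}$)
$m{\left(K \right)} = \frac{4}{3} - \frac{K^{3}}{15} + \frac{K}{4}$ ($m{\left(K \right)} = \frac{-4 + \frac{K K^{2}}{5}}{-3} + \frac{K}{4} = \left(-4 + \frac{K^{3}}{5}\right) \left(- \frac{1}{3}\right) + K \frac{1}{4} = \left(\frac{4}{3} - \frac{K^{3}}{15}\right) + \frac{K}{4} = \frac{4}{3} - \frac{K^{3}}{15} + \frac{K}{4}$)
$m{\left(6 \right)} J \left(-7\right) = \left(\frac{4}{3} - \frac{6^{3}}{15} + \frac{1}{4} \cdot 6\right) \left(\left(-10\right) \left(-7\right)\right) = \left(\frac{4}{3} - \frac{72}{5} + \frac{3}{2}\right) 70 = \left(- \frac{347}{30}\right) 70 = - \frac{2429}{3}$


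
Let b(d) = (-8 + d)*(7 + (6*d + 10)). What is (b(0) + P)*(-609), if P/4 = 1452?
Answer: -3454248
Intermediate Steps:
P = 5808 (P = 4*1452 = 5808)
b(d) = (-8 + d)*(17 + 6*d) (b(d) = (-8 + d)*(7 + (10 + 6*d)) = (-8 + d)*(17 + 6*d))
(b(0) + P)*(-609) = ((-136 - 31*0 + 6*0²) + 5808)*(-609) = ((-136 + 0 + 6*0) + 5808)*(-609) = ((-136 + 0 + 0) + 5808)*(-609) = (-136 + 5808)*(-609) = 5672*(-609) = -3454248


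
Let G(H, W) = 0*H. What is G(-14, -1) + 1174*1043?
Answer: 1224482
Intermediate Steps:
G(H, W) = 0
G(-14, -1) + 1174*1043 = 0 + 1174*1043 = 0 + 1224482 = 1224482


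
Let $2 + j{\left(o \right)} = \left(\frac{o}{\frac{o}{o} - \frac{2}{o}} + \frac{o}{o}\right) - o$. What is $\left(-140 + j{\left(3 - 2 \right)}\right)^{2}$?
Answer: $20449$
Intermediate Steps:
$j{\left(o \right)} = -1 - o + \frac{o}{1 - \frac{2}{o}}$ ($j{\left(o \right)} = -2 - \left(o - \frac{o}{o} - \frac{o}{\frac{o}{o} - \frac{2}{o}}\right) = -2 - \left(-1 + o - \frac{o}{1 - \frac{2}{o}}\right) = -2 + \left(1 - o + \frac{o}{1 - \frac{2}{o}}\right) = -1 - o + \frac{o}{1 - \frac{2}{o}}$)
$\left(-140 + j{\left(3 - 2 \right)}\right)^{2} = \left(-140 + \frac{2 + \left(3 - 2\right)}{-2 + \left(3 - 2\right)}\right)^{2} = \left(-140 + \frac{2 + 1}{-2 + 1}\right)^{2} = \left(-140 + \frac{1}{-1} \cdot 3\right)^{2} = \left(-140 - 3\right)^{2} = \left(-143\right)^{2} = 20449$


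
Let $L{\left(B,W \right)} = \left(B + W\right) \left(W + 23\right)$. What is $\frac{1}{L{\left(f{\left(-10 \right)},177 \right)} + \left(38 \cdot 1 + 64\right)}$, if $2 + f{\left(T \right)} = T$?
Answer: $\frac{1}{33102} \approx 3.021 \cdot 10^{-5}$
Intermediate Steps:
$f{\left(T \right)} = -2 + T$
$L{\left(B,W \right)} = \left(23 + W\right) \left(B + W\right)$ ($L{\left(B,W \right)} = \left(B + W\right) \left(23 + W\right) = \left(23 + W\right) \left(B + W\right)$)
$\frac{1}{L{\left(f{\left(-10 \right)},177 \right)} + \left(38 \cdot 1 + 64\right)} = \frac{1}{\left(177^{2} + 23 \left(-2 - 10\right) + 23 \cdot 177 + \left(-2 - 10\right) 177\right) + \left(38 \cdot 1 + 64\right)} = \frac{1}{\left(31329 + 23 \left(-12\right) + 4071 - 2124\right) + \left(38 + 64\right)} = \frac{1}{\left(31329 - 276 + 4071 - 2124\right) + 102} = \frac{1}{33000 + 102} = \frac{1}{33102}$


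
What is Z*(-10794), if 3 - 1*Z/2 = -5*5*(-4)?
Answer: 2094036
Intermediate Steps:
Z = -194 (Z = 6 - 2*(-5*5)*(-4) = 6 - (-50)*(-4) = 6 - 2*100 = 6 - 200 = -194)
Z*(-10794) = -194*(-10794) = 2094036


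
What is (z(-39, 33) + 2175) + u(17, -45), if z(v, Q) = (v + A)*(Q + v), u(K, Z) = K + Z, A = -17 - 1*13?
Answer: 2561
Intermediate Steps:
A = -30 (A = -17 - 13 = -30)
z(v, Q) = (-30 + v)*(Q + v) (z(v, Q) = (v - 30)*(Q + v) = (-30 + v)*(Q + v))
(z(-39, 33) + 2175) + u(17, -45) = (((-39)² - 30*33 - 30*(-39) + 33*(-39)) + 2175) + (17 - 45) = ((1521 - 990 + 1170 - 1287) + 2175) - 28 = (414 + 2175) - 28 = 2589 - 28 = 2561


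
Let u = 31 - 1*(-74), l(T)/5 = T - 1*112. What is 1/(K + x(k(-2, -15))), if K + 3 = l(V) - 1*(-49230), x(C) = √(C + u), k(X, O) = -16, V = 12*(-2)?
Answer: 48547/2356811120 - √89/2356811120 ≈ 2.0595e-5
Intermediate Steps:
V = -24
l(T) = -560 + 5*T (l(T) = 5*(T - 1*112) = 5*(T - 112) = 5*(-112 + T) = -560 + 5*T)
u = 105 (u = 31 + 74 = 105)
x(C) = √(105 + C) (x(C) = √(C + 105) = √(105 + C))
K = 48547 (K = -3 + ((-560 + 5*(-24)) - 1*(-49230)) = -3 + ((-560 - 120) + 49230) = -3 + (-680 + 49230) = -3 + 48550 = 48547)
1/(K + x(k(-2, -15))) = 1/(48547 + √(105 - 16)) = 1/(48547 + √89)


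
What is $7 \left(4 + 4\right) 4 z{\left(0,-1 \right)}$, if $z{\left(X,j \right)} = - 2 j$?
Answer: $448$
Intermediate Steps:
$7 \left(4 + 4\right) 4 z{\left(0,-1 \right)} = 7 \left(4 + 4\right) 4 \left(\left(-2\right) \left(-1\right)\right) = 7 \cdot 8 \cdot 4 \cdot 2 = 7 \cdot 32 \cdot 2 = 224 \cdot 2 = 448$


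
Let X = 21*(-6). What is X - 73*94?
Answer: -6988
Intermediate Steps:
X = -126
X - 73*94 = -126 - 73*94 = -126 - 6862 = -6988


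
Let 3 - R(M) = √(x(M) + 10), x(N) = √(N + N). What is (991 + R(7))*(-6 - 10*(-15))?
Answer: 143136 - 144*√(10 + √14) ≈ 1.4260e+5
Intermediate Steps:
x(N) = √2*√N (x(N) = √(2*N) = √2*√N)
R(M) = 3 - √(10 + √2*√M) (R(M) = 3 - √(√2*√M + 10) = 3 - √(10 + √2*√M))
(991 + R(7))*(-6 - 10*(-15)) = (991 + (3 - √(10 + √2*√7)))*(-6 - 10*(-15)) = (991 + (3 - √(10 + √14)))*(-6 + 150) = (994 - √(10 + √14))*144 = 143136 - 144*√(10 + √14)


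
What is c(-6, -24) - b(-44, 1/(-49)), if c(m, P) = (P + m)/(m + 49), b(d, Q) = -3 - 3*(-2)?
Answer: -159/43 ≈ -3.6977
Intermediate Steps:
b(d, Q) = 3 (b(d, Q) = -3 + 6 = 3)
c(m, P) = (P + m)/(49 + m)
c(-6, -24) - b(-44, 1/(-49)) = (-24 - 6)/(49 - 6) - 1*3 = -30/43 - 3 = -159/43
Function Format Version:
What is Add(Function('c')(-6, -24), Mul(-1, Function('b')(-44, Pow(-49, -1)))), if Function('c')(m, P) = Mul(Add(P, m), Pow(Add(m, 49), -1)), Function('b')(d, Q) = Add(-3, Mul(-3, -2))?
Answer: Rational(-159, 43) ≈ -3.6977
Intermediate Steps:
Function('b')(d, Q) = 3 (Function('b')(d, Q) = Add(-3, 6) = 3)
Function('c')(m, P) = Mul(Pow(Add(49, m), -1), Add(P, m)) (Function('c')(m, P) = Mul(Add(P, m), Pow(Add(49, m), -1)) = Mul(Pow(Add(49, m), -1), Add(P, m)))
Add(Function('c')(-6, -24), Mul(-1, Function('b')(-44, Pow(-49, -1)))) = Add(Mul(Pow(Add(49, -6), -1), Add(-24, -6)), Mul(-1, 3)) = Add(Mul(Pow(43, -1), -30), -3) = Add(Mul(Rational(1, 43), -30), -3) = Add(Rational(-30, 43), -3) = Rational(-159, 43)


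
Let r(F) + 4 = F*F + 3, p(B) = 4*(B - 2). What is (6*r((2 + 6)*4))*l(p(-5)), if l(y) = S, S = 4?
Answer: 24552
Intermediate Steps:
p(B) = -8 + 4*B (p(B) = 4*(-2 + B) = -8 + 4*B)
l(y) = 4
r(F) = -1 + F² (r(F) = -4 + (F*F + 3) = -4 + (F² + 3) = -4 + (3 + F²) = -1 + F²)
(6*r((2 + 6)*4))*l(p(-5)) = (6*(-1 + ((2 + 6)*4)²))*4 = (6*(-1 + (8*4)²))*4 = (6*(-1 + 32²))*4 = (6*(-1 + 1024))*4 = (6*1023)*4 = 6138*4 = 24552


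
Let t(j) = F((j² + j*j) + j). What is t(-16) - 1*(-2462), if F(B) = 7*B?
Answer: 5934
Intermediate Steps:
t(j) = 7*j + 14*j² (t(j) = 7*((j² + j*j) + j) = 7*((j² + j²) + j) = 7*(2*j² + j) = 7*(j + 2*j²) = 7*j + 14*j²)
t(-16) - 1*(-2462) = 7*(-16)*(1 + 2*(-16)) - 1*(-2462) = 7*(-16)*(1 - 32) + 2462 = 7*(-16)*(-31) + 2462 = 3472 + 2462 = 5934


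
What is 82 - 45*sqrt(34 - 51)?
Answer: 82 - 45*I*sqrt(17) ≈ 82.0 - 185.54*I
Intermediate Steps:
82 - 45*sqrt(34 - 51) = 82 - 45*I*sqrt(17)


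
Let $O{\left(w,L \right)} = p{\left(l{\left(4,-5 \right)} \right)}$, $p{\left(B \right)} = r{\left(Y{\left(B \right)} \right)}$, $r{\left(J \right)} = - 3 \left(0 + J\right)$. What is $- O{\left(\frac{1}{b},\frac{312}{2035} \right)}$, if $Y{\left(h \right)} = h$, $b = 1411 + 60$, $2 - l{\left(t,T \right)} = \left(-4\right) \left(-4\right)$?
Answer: $-42$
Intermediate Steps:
$l{\left(t,T \right)} = -14$ ($l{\left(t,T \right)} = 2 - \left(-4\right) \left(-4\right) = 2 - 16 = -14$)
$b = 1471$
$r{\left(J \right)} = - 3 J$
$p{\left(B \right)} = - 3 B$
$O{\left(w,L \right)} = 42$ ($O{\left(w,L \right)} = \left(-3\right) \left(-14\right) = 42$)
$- O{\left(\frac{1}{b},\frac{312}{2035} \right)} = \left(-1\right) 42 = -42$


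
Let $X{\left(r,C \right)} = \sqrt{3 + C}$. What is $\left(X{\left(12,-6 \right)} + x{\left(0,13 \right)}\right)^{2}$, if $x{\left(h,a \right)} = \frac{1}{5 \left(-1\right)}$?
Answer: $\frac{\left(1 - 5 i \sqrt{3}\right)^{2}}{25} \approx -2.96 - 0.69282 i$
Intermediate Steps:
$x{\left(h,a \right)} = - \frac{1}{5}$ ($x{\left(h,a \right)} = \frac{1}{-5} = - \frac{1}{5}$)
$\left(X{\left(12,-6 \right)} + x{\left(0,13 \right)}\right)^{2} = \left(\sqrt{3 - 6} - \frac{1}{5}\right)^{2} = \left(\sqrt{-3} - \frac{1}{5}\right)^{2} = \left(i \sqrt{3} - \frac{1}{5}\right)^{2} = \left(- \frac{1}{5} + i \sqrt{3}\right)^{2}$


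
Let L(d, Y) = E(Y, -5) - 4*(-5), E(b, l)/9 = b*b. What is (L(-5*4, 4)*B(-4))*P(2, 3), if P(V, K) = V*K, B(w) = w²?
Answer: 15744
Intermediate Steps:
E(b, l) = 9*b² (E(b, l) = 9*(b*b) = 9*b²)
L(d, Y) = 20 + 9*Y² (L(d, Y) = 9*Y² - 4*(-5) = 9*Y² + 20 = 20 + 9*Y²)
P(V, K) = K*V
(L(-5*4, 4)*B(-4))*P(2, 3) = ((20 + 9*4²)*(-4)²)*(3*2) = ((20 + 9*16)*16)*6 = ((20 + 144)*16)*6 = (164*16)*6 = 2624*6 = 15744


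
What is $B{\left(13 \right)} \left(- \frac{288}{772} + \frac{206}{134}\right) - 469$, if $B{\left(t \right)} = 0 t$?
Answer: $-469$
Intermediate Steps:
$B{\left(t \right)} = 0$
$B{\left(13 \right)} \left(- \frac{288}{772} + \frac{206}{134}\right) - 469 = 0 \left(- \frac{288}{772} + \frac{206}{134}\right) - 469 = 0 \left(\left(-288\right) \frac{1}{772} + 206 \cdot \frac{1}{134}\right) - 469 = 0 \left(- \frac{72}{193} + \frac{103}{67}\right) - 469 = 0 \cdot \frac{15055}{12931} - 469 = 0 - 469 = -469$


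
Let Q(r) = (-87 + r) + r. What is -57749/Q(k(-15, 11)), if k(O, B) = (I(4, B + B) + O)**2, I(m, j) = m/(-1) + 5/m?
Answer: -5848/55 ≈ -106.33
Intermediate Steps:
I(m, j) = -m + 5/m (I(m, j) = m*(-1) + 5/m = -m + 5/m)
k(O, B) = (-11/4 + O)**2 (k(O, B) = ((-1*4 + 5/4) + O)**2 = ((-4 + 5*(1/4)) + O)**2 = ((-4 + 5/4) + O)**2 = (-11/4 + O)**2)
Q(r) = -87 + 2*r
-57749/Q(k(-15, 11)) = -57749/(-87 + 2*((-11 + 4*(-15))**2/16)) = -57749/(-87 + 2*((-11 - 60)**2/16)) = -57749/(-87 + 2*((1/16)*(-71)**2)) = -57749/(-87 + 2*((1/16)*5041)) = -57749/(-87 + 2*(5041/16)) = -57749/(-87 + 5041/8) = -57749/4345/8 = -57749*8/4345 = -5848/55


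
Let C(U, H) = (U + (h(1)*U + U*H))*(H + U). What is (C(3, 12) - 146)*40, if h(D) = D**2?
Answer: 19360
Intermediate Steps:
C(U, H) = (H + U)*(2*U + H*U) (C(U, H) = (U + (1**2*U + U*H))*(H + U) = (U + (1*U + H*U))*(H + U) = (U + (U + H*U))*(H + U) = (2*U + H*U)*(H + U) = (H + U)*(2*U + H*U))
(C(3, 12) - 146)*40 = (3*(12**2 + 2*12 + 2*3 + 12*3) - 146)*40 = (3*(144 + 24 + 6 + 36) - 146)*40 = (3*210 - 146)*40 = (630 - 146)*40 = 484*40 = 19360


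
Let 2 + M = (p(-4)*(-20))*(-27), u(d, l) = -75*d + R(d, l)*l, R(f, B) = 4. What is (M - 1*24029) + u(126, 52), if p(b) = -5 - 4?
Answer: -38133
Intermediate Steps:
p(b) = -9
u(d, l) = -75*d + 4*l
M = -4862 (M = -2 - 9*(-20)*(-27) = -2 + 180*(-27) = -2 - 4860 = -4862)
(M - 1*24029) + u(126, 52) = (-4862 - 1*24029) + (-75*126 + 4*52) = (-4862 - 24029) + (-9450 + 208) = -28891 - 9242 = -38133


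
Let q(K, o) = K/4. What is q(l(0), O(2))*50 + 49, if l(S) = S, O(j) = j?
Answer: 49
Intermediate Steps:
q(K, o) = K/4 (q(K, o) = K*(¼) = K/4)
q(l(0), O(2))*50 + 49 = ((¼)*0)*50 + 49 = 0*50 + 49 = 0 + 49 = 49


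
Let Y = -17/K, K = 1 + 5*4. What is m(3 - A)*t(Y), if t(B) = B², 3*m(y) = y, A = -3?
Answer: 578/441 ≈ 1.3107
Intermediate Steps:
K = 21 (K = 1 + 20 = 21)
m(y) = y/3
Y = -17/21 ≈ -0.80952
m(3 - A)*t(Y) = ((3 - 1*(-3))/3)*(-17/21)² = ((3 + 3)/3)*(289/441) = ((⅓)*6)*(289/441) = 2*(289/441) = 578/441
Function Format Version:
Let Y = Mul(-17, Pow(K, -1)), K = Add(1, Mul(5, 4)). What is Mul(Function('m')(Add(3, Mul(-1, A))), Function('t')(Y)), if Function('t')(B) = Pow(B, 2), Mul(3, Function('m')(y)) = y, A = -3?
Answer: Rational(578, 441) ≈ 1.3107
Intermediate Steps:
K = 21 (K = Add(1, 20) = 21)
Function('m')(y) = Mul(Rational(1, 3), y)
Y = Rational(-17, 21) (Y = Mul(-17, Pow(21, -1)) = Mul(-17, Rational(1, 21)) = Rational(-17, 21) ≈ -0.80952)
Mul(Function('m')(Add(3, Mul(-1, A))), Function('t')(Y)) = Mul(Mul(Rational(1, 3), Add(3, Mul(-1, -3))), Pow(Rational(-17, 21), 2)) = Mul(Mul(Rational(1, 3), Add(3, 3)), Rational(289, 441)) = Mul(Mul(Rational(1, 3), 6), Rational(289, 441)) = Mul(2, Rational(289, 441)) = Rational(578, 441)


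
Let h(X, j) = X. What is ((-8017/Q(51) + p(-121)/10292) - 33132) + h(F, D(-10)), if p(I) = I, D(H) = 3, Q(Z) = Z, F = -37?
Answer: -17492659883/524892 ≈ -33326.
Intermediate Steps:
((-8017/Q(51) + p(-121)/10292) - 33132) + h(F, D(-10)) = ((-8017/51 - 121/10292) - 33132) - 37 = (-82517135/524892 - 33132) - 37 = -17473238879/524892 - 37 = -17492659883/524892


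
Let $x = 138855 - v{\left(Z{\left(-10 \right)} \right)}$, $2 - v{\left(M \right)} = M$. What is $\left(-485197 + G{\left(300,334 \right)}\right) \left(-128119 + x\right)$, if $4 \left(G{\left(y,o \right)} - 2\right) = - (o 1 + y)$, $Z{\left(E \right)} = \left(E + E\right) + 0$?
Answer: $-5200077399$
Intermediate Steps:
$Z{\left(E \right)} = 2 E$ ($Z{\left(E \right)} = 2 E + 0 = 2 E$)
$v{\left(M \right)} = 2 - M$
$G{\left(y,o \right)} = 2 - \frac{o}{4} - \frac{y}{4}$ ($G{\left(y,o \right)} = 2 + \frac{\left(-1\right) \left(o 1 + y\right)}{4} = 2 + \frac{\left(-1\right) \left(o + y\right)}{4} = 2 + \frac{- o - y}{4} = 2 - \left(\frac{o}{4} + \frac{y}{4}\right) = 2 - \frac{o}{4} - \frac{y}{4}$)
$x = 138833$ ($x = 138855 - \left(2 - 2 \left(-10\right)\right) = 138855 - \left(2 - -20\right) = 138855 - \left(2 + 20\right) = 138855 - 22 = 138833$)
$\left(-485197 + G{\left(300,334 \right)}\right) \left(-128119 + x\right) = \left(-485197 - \frac{313}{2}\right) \left(-128119 + 138833\right) = \left(-485197 - \frac{313}{2}\right) 10714 = \left(- \frac{970707}{2}\right) 10714 = -5200077399$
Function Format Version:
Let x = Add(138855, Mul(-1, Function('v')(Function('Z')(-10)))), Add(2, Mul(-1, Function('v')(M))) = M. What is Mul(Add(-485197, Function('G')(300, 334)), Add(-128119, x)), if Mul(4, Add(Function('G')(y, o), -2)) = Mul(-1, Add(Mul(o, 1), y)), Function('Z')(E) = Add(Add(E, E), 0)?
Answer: -5200077399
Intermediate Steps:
Function('Z')(E) = Mul(2, E) (Function('Z')(E) = Add(Mul(2, E), 0) = Mul(2, E))
Function('v')(M) = Add(2, Mul(-1, M))
Function('G')(y, o) = Add(2, Mul(Rational(-1, 4), o), Mul(Rational(-1, 4), y)) (Function('G')(y, o) = Add(2, Mul(Rational(1, 4), Mul(-1, Add(Mul(o, 1), y)))) = Add(2, Mul(Rational(1, 4), Mul(-1, Add(o, y)))) = Add(2, Mul(Rational(1, 4), Add(Mul(-1, o), Mul(-1, y)))) = Add(2, Add(Mul(Rational(-1, 4), o), Mul(Rational(-1, 4), y))) = Add(2, Mul(Rational(-1, 4), o), Mul(Rational(-1, 4), y)))
x = 138833 (x = Add(138855, Mul(-1, Add(2, Mul(-1, Mul(2, -10))))) = Add(138855, Mul(-1, Add(2, Mul(-1, -20)))) = Add(138855, Mul(-1, Add(2, 20))) = Add(138855, Mul(-1, 22)) = Add(138855, -22) = 138833)
Mul(Add(-485197, Function('G')(300, 334)), Add(-128119, x)) = Mul(Add(-485197, Add(2, Mul(Rational(-1, 4), 334), Mul(Rational(-1, 4), 300))), Add(-128119, 138833)) = Mul(Add(-485197, Add(2, Rational(-167, 2), -75)), 10714) = Mul(Add(-485197, Rational(-313, 2)), 10714) = Mul(Rational(-970707, 2), 10714) = -5200077399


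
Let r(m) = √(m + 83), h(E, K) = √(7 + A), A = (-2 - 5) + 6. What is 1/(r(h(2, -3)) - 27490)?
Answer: -1/(27490 - √(83 + √6)) ≈ -3.6389e-5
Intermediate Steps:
A = -1 (A = -7 + 6 = -1)
h(E, K) = √6 (h(E, K) = √(7 - 1) = √6)
r(m) = √(83 + m)
1/(r(h(2, -3)) - 27490) = 1/(√(83 + √6) - 27490) = 1/(-27490 + √(83 + √6))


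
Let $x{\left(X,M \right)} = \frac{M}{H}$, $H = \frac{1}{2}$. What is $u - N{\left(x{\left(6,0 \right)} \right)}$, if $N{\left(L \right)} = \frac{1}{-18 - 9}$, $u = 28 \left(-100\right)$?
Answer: $- \frac{75599}{27} \approx -2800.0$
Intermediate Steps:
$H = \frac{1}{2} \approx 0.5$
$x{\left(X,M \right)} = 2 M$ ($x{\left(X,M \right)} = M \frac{1}{\frac{1}{2}} = M 2 = 2 M$)
$u = -2800$
$N{\left(L \right)} = - \frac{1}{27}$ ($N{\left(L \right)} = \frac{1}{-27} = - \frac{1}{27}$)
$u - N{\left(x{\left(6,0 \right)} \right)} = -2800 - - \frac{1}{27} = -2800 + \frac{1}{27} = - \frac{75599}{27}$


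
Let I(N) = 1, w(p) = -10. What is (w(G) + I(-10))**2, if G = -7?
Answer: 81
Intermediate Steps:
(w(G) + I(-10))**2 = (-10 + 1)**2 = (-9)**2 = 81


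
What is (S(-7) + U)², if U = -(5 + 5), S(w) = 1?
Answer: 81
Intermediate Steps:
U = -10 (U = -1*10 = -10)
(S(-7) + U)² = (1 - 10)² = (-9)² = 81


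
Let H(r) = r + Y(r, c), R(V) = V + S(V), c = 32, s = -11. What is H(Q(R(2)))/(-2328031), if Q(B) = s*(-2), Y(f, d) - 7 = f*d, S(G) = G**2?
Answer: -733/2328031 ≈ -0.00031486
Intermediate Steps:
Y(f, d) = 7 + d*f (Y(f, d) = 7 + f*d = 7 + d*f)
R(V) = V + V**2
Q(B) = 22 (Q(B) = -11*(-2) = 22)
H(r) = 7 + 33*r (H(r) = r + (7 + 32*r) = 7 + 33*r)
H(Q(R(2)))/(-2328031) = (7 + 33*22)/(-2328031) = (7 + 726)*(-1/2328031) = 733*(-1/2328031) = -733/2328031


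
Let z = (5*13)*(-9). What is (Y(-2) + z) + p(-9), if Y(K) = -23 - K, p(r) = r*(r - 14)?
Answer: -399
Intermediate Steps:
z = -585 (z = 65*(-9) = -585)
p(r) = r*(-14 + r)
(Y(-2) + z) + p(-9) = ((-23 - 1*(-2)) - 585) - 9*(-14 - 9) = ((-23 + 2) - 585) - 9*(-23) = (-21 - 585) + 207 = -606 + 207 = -399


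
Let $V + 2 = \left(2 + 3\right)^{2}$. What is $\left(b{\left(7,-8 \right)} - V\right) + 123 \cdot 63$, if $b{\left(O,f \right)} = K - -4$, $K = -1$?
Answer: $7729$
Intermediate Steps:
$b{\left(O,f \right)} = 3$ ($b{\left(O,f \right)} = -1 - -4 = -1 + 4 = 3$)
$V = 23$ ($V = -2 + \left(2 + 3\right)^{2} = -2 + 5^{2} = -2 + 25 = 23$)
$\left(b{\left(7,-8 \right)} - V\right) + 123 \cdot 63 = \left(3 - 23\right) + 123 \cdot 63 = \left(3 - 23\right) + 7749 = -20 + 7749 = 7729$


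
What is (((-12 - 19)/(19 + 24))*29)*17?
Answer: -15283/43 ≈ -355.42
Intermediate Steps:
(((-12 - 19)/(19 + 24))*29)*17 = (-31/43*29)*17 = (-31*1/43*29)*17 = -31/43*29*17 = -899/43*17 = -15283/43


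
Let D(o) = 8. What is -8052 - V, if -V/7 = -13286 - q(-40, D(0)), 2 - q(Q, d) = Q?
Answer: -101348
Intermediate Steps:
q(Q, d) = 2 - Q
V = 93296 (V = -7*(-13286 - (2 - 1*(-40))) = -7*(-13286 - (2 + 40)) = -7*(-13286 - 1*42) = -7*(-13286 - 42) = -7*(-13328) = 93296)
-8052 - V = -8052 - 1*93296 = -8052 - 93296 = -101348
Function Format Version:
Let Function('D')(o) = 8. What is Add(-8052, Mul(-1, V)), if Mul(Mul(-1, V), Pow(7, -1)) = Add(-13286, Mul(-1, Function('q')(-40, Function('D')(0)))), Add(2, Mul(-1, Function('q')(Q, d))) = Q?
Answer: -101348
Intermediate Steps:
Function('q')(Q, d) = Add(2, Mul(-1, Q))
V = 93296 (V = Mul(-7, Add(-13286, Mul(-1, Add(2, Mul(-1, -40))))) = Mul(-7, Add(-13286, Mul(-1, Add(2, 40)))) = Mul(-7, Add(-13286, Mul(-1, 42))) = Mul(-7, Add(-13286, -42)) = Mul(-7, -13328) = 93296)
Add(-8052, Mul(-1, V)) = Add(-8052, Mul(-1, 93296)) = Add(-8052, -93296) = -101348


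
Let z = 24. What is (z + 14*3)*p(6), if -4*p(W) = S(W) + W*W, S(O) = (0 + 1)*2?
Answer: -627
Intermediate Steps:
S(O) = 2 (S(O) = 1*2 = 2)
p(W) = -1/2 - W**2/4 (p(W) = -(2 + W*W)/4 = -(2 + W**2)/4 = -1/2 - W**2/4)
(z + 14*3)*p(6) = (24 + 14*3)*(-1/2 - 1/4*6**2) = (24 + 42)*(-1/2 - 1/4*36) = 66*(-1/2 - 9) = 66*(-19/2) = -627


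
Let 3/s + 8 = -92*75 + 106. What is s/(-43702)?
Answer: 3/297261004 ≈ 1.0092e-8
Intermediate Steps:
s = -3/6802 (s = 3/(-8 + (-92*75 + 106)) = 3/(-8 + (-6900 + 106)) = 3/(-8 - 6794) = 3/(-6802) = 3*(-1/6802) = -3/6802 ≈ -0.00044105)
s/(-43702) = -3/6802/(-43702) = -3/6802*(-1/43702) = 3/297261004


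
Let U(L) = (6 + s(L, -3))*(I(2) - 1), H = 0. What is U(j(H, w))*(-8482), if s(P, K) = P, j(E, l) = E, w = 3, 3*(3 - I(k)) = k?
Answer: -67856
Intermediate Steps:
I(k) = 3 - k/3
U(L) = 8 + 4*L/3 (U(L) = (6 + L)*((3 - ⅓*2) - 1) = (6 + L)*((3 - ⅔) - 1) = (6 + L)*(7/3 - 1) = (6 + L)*(4/3) = 8 + 4*L/3)
U(j(H, w))*(-8482) = (8 + (4/3)*0)*(-8482) = (8 + 0)*(-8482) = 8*(-8482) = -67856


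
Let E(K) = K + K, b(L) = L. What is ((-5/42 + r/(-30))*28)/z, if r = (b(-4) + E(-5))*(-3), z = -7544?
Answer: 319/56580 ≈ 0.0056380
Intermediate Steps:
E(K) = 2*K
r = 42 (r = (-4 + 2*(-5))*(-3) = (-4 - 10)*(-3) = -14*(-3) = 42)
((-5/42 + r/(-30))*28)/z = ((-5/42 + 42/(-30))*28)/(-7544) = ((-5*1/42 + 42*(-1/30))*28)*(-1/7544) = ((-5/42 - 7/5)*28)*(-1/7544) = -319/210*28*(-1/7544) = -638/15*(-1/7544) = 319/56580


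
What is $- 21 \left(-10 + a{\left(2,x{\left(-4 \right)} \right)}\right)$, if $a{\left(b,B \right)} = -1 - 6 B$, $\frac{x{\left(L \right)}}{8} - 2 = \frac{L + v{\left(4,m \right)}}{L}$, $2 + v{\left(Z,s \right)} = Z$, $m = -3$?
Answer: $2751$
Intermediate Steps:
$v{\left(Z,s \right)} = -2 + Z$
$x{\left(L \right)} = 16 + \frac{8 \left(2 + L\right)}{L}$ ($x{\left(L \right)} = 16 + 8 \frac{L + \left(-2 + 4\right)}{L} = 16 + 8 \frac{L + 2}{L} = 16 + 8 \frac{2 + L}{L} = 16 + \frac{8 \left(2 + L\right)}{L}$)
$a{\left(b,B \right)} = -1 - 6 B$
$- 21 \left(-10 + a{\left(2,x{\left(-4 \right)} \right)}\right) = - 21 \left(-10 - \left(1 + 6 \left(24 + \frac{16}{-4}\right)\right)\right) = - 21 \left(-10 - \left(1 + 6 \left(24 + 16 \left(- \frac{1}{4}\right)\right)\right)\right) = - 21 \left(-10 - \left(1 + 6 \left(24 - 4\right)\right)\right) = - 21 \left(-10 - 121\right) = \left(-21\right) \left(-131\right) = 2751$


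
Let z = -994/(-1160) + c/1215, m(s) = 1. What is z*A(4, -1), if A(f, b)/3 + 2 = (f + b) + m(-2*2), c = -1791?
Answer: -1933/522 ≈ -3.7031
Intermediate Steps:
A(f, b) = -3 + 3*b + 3*f (A(f, b) = -6 + 3*((f + b) + 1) = -6 + 3*((b + f) + 1) = -6 + 3*(1 + b + f) = -6 + (3 + 3*b + 3*f) = -3 + 3*b + 3*f)
z = -1933/3132 (z = -994/(-1160) - 1791/1215 = -994*(-1/1160) - 1791*1/1215 = 497/580 - 199/135 = -1933/3132 ≈ -0.61718)
z*A(4, -1) = -1933*(-3 + 3*(-1) + 3*4)/3132 = -1933*(-3 - 3 + 12)/3132 = -1933/3132*6 = -1933/522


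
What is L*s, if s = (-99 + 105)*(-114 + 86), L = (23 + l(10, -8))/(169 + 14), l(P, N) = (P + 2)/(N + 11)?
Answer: -1512/61 ≈ -24.787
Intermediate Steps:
l(P, N) = (2 + P)/(11 + N)
L = 9/61 (L = (23 + (2 + 10)/(11 - 8))/(169 + 14) = (23 + 12/3)/183 = (23 + (⅓)*12)*(1/183) = (23 + 4)*(1/183) = 27*(1/183) = 9/61 ≈ 0.14754)
s = -168 (s = 6*(-28) = -168)
L*s = (9/61)*(-168) = -1512/61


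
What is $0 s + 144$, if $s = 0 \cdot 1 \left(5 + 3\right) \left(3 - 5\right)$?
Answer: $144$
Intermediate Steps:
$s = 0$ ($s = 0 \cdot 8 \left(-2\right) = 0 \left(-16\right) = 0$)
$0 s + 144 = 0 \cdot 0 + 144 = 0 + 144 = 144$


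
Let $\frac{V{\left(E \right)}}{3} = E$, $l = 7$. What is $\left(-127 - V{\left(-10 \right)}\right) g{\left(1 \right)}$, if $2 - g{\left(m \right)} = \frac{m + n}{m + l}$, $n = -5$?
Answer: $- \frac{485}{2} \approx -242.5$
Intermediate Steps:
$V{\left(E \right)} = 3 E$
$g{\left(m \right)} = 2 - \frac{-5 + m}{7 + m}$ ($g{\left(m \right)} = 2 - \frac{m - 5}{m + 7} = 2 - \frac{-5 + m}{7 + m}$)
$\left(-127 - V{\left(-10 \right)}\right) g{\left(1 \right)} = \left(-127 - 3 \left(-10\right)\right) \frac{19 + 1}{7 + 1} = \left(-127 - -30\right) \frac{1}{8} \cdot 20 = \left(-127 + 30\right) \frac{1}{8} \cdot 20 = \left(-97\right) \frac{5}{2} = - \frac{485}{2}$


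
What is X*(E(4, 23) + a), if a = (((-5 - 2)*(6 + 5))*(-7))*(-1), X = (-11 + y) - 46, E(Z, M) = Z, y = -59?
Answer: 62060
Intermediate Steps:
X = -116 (X = (-11 - 59) - 46 = -70 - 46 = -116)
a = -539 (a = (-7*11*(-7))*(-1) = -77*(-7)*(-1) = 539*(-1) = -539)
X*(E(4, 23) + a) = -116*(4 - 539) = -116*(-535) = 62060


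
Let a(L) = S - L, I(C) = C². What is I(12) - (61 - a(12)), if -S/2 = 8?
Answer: 55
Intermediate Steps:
S = -16 (S = -2*8 = -16)
a(L) = -16 - L
I(12) - (61 - a(12)) = 12² - (61 - (-16 - 1*12)) = 144 - (61 - (-16 - 12)) = 144 - (61 - 1*(-28)) = 144 - (61 + 28) = 144 - 1*89 = 144 - 89 = 55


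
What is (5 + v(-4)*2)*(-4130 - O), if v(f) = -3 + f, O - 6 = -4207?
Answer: -639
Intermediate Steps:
O = -4201 (O = 6 - 4207 = -4201)
(5 + v(-4)*2)*(-4130 - O) = (5 + (-3 - 4)*2)*(-4130 - 1*(-4201)) = (5 - 7*2)*(-4130 + 4201) = (5 - 14)*71 = -9*71 = -639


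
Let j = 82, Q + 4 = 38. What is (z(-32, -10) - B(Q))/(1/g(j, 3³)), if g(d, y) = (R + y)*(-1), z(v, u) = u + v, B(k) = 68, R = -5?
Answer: 2420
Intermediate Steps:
Q = 34 (Q = -4 + 38 = 34)
g(d, y) = 5 - y (g(d, y) = (-5 + y)*(-1) = 5 - y)
(z(-32, -10) - B(Q))/(1/g(j, 3³)) = ((-10 - 32) - 1*68)/(1/(5 - 1*3³)) = (-42 - 68)/(1/(5 - 1*27)) = -110/(1/(5 - 27)) = -110/(1/(-22)) = -110/(-1/22) = -110*(-22) = 2420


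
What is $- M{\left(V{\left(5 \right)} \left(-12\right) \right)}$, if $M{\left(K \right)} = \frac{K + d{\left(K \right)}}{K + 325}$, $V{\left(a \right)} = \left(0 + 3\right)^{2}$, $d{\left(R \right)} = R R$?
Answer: $- \frac{11556}{217} \approx -53.253$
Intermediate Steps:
$d{\left(R \right)} = R^{2}$
$V{\left(a \right)} = 9$ ($V{\left(a \right)} = 3^{2} = 9$)
$M{\left(K \right)} = \frac{K + K^{2}}{325 + K}$ ($M{\left(K \right)} = \frac{K + K^{2}}{K + 325} = \frac{K + K^{2}}{325 + K}$)
$- M{\left(V{\left(5 \right)} \left(-12\right) \right)} = - \frac{9 \left(-12\right) \left(1 + 9 \left(-12\right)\right)}{325 + 9 \left(-12\right)} = - \frac{\left(-108\right) \left(1 - 108\right)}{325 - 108} = - \frac{\left(-108\right) \left(-107\right)}{217} = \left(-1\right) \frac{11556}{217} = - \frac{11556}{217}$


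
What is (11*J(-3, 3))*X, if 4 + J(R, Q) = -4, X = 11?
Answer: -968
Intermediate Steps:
J(R, Q) = -8 (J(R, Q) = -4 - 4 = -8)
(11*J(-3, 3))*X = (11*(-8))*11 = -88*11 = -968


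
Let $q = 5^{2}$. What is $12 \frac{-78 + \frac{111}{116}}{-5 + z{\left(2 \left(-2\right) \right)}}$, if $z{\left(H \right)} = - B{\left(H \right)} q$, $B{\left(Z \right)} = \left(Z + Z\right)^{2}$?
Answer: $\frac{8937}{15515} \approx 0.57602$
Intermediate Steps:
$B{\left(Z \right)} = 4 Z^{2}$ ($B{\left(Z \right)} = \left(2 Z\right)^{2} = 4 Z^{2}$)
$q = 25$
$z{\left(H \right)} = - 100 H^{2}$ ($z{\left(H \right)} = - 4 H^{2} \cdot 25 = - 100 H^{2}$)
$12 \frac{-78 + \frac{111}{116}}{-5 + z{\left(2 \left(-2\right) \right)}} = 12 \frac{-78 + \frac{111}{116}}{-5 - 100 \left(2 \left(-2\right)\right)^{2}} = 12 \frac{-78 + 111 \cdot \frac{1}{116}}{-5 - 100 \left(-4\right)^{2}} = 12 \frac{-78 + \frac{111}{116}}{-5 - 1600} = 12 \left(- \frac{8937}{116 \left(-5 - 1600\right)}\right) = 12 \left(- \frac{8937}{116 \left(-1605\right)}\right) = 12 \left(\left(- \frac{8937}{116}\right) \left(- \frac{1}{1605}\right)\right) = 12 \cdot \frac{2979}{62060} = \frac{8937}{15515}$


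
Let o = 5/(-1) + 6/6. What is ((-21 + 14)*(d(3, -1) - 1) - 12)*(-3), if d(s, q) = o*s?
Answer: -237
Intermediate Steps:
o = -4 (o = 5*(-1) + 6*(⅙) = -5 + 1 = -4)
d(s, q) = -4*s
((-21 + 14)*(d(3, -1) - 1) - 12)*(-3) = ((-21 + 14)*(-4*3 - 1) - 12)*(-3) = (-7*(-12 - 1) - 12)*(-3) = (-7*(-13) - 12)*(-3) = (91 - 12)*(-3) = 79*(-3) = -237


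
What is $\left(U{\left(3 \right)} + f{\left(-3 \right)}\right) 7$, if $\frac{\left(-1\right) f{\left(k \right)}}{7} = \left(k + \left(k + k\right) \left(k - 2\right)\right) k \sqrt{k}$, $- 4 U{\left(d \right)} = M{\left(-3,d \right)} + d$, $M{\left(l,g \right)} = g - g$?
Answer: $- \frac{21}{4} + 3969 i \sqrt{3} \approx -5.25 + 6874.5 i$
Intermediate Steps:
$M{\left(l,g \right)} = 0$
$U{\left(d \right)} = - \frac{d}{4}$ ($U{\left(d \right)} = - \frac{0 + d}{4} = - \frac{d}{4}$)
$f{\left(k \right)} = - 7 k^{\frac{3}{2}} \left(k + 2 k \left(-2 + k\right)\right)$ ($f{\left(k \right)} = - 7 \left(k + \left(k + k\right) \left(k - 2\right)\right) k \sqrt{k} = - 7 \left(k + 2 k \left(-2 + k\right)\right) k^{\frac{3}{2}} = - 7 k^{\frac{3}{2}} \left(k + 2 k \left(-2 + k\right)\right)$)
$\left(U{\left(3 \right)} + f{\left(-3 \right)}\right) 7 = \left(\left(- \frac{1}{4}\right) 3 + \left(-3\right)^{\frac{5}{2}} \left(21 - -42\right)\right) 7 = \left(- \frac{3}{4} + 9 i \sqrt{3} \left(21 + 42\right)\right) 7 = \left(- \frac{3}{4} + 9 i \sqrt{3} \cdot 63\right) 7 = \left(- \frac{3}{4} + 567 i \sqrt{3}\right) 7 = - \frac{21}{4} + 3969 i \sqrt{3}$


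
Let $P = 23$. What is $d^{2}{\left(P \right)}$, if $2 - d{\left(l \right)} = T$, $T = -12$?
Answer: $196$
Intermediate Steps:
$d{\left(l \right)} = 14$ ($d{\left(l \right)} = 2 - -12 = 2 + 12 = 14$)
$d^{2}{\left(P \right)} = 14^{2} = 196$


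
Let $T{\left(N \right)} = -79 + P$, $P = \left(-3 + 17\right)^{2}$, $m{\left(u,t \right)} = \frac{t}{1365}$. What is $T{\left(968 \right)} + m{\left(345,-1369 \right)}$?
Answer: $\frac{158336}{1365} \approx 116.0$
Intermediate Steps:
$m{\left(u,t \right)} = \frac{t}{1365}$ ($m{\left(u,t \right)} = t \frac{1}{1365} = \frac{t}{1365}$)
$P = 196$ ($P = 14^{2} = 196$)
$T{\left(N \right)} = 117$ ($T{\left(N \right)} = -79 + 196 = 117$)
$T{\left(968 \right)} + m{\left(345,-1369 \right)} = 117 + \frac{1}{1365} \left(-1369\right) = 117 - \frac{1369}{1365} = \frac{158336}{1365}$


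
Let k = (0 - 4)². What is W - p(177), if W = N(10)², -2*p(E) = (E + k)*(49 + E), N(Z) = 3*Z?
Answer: 22709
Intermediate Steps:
k = 16 (k = (-4)² = 16)
p(E) = -(16 + E)*(49 + E)/2 (p(E) = -(E + 16)*(49 + E)/2 = -(16 + E)*(49 + E)/2)
W = 900 (W = (3*10)² = 30² = 900)
W - p(177) = 900 - (-392 - 65/2*177 - ½*177²) = 900 - (-392 - 11505/2 - ½*31329) = 900 - (-392 - 11505/2 - 31329/2) = 900 - 1*(-21809) = 900 + 21809 = 22709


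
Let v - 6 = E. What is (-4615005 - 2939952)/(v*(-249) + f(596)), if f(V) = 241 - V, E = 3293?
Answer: 7554957/821806 ≈ 9.1931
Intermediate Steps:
v = 3299 (v = 6 + 3293 = 3299)
(-4615005 - 2939952)/(v*(-249) + f(596)) = (-4615005 - 2939952)/(3299*(-249) + (241 - 1*596)) = -7554957/(-821451 + (241 - 596)) = -7554957/(-821451 - 355) = -7554957/(-821806) = -7554957*(-1/821806) = 7554957/821806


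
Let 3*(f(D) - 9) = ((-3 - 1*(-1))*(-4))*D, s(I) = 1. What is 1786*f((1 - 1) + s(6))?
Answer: 62510/3 ≈ 20837.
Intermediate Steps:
f(D) = 9 + 8*D/3 (f(D) = 9 + (((-3 - 1*(-1))*(-4))*D)/3 = 9 + (((-3 + 1)*(-4))*D)/3 = 9 + ((-2*(-4))*D)/3 = 9 + (8*D)/3 = 9 + 8*D/3)
1786*f((1 - 1) + s(6)) = 1786*(9 + 8*((1 - 1) + 1)/3) = 1786*(9 + 8*(0 + 1)/3) = 1786*(9 + (8/3)*1) = 1786*(9 + 8/3) = 1786*(35/3) = 62510/3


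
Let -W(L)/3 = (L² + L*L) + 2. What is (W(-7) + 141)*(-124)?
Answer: 19716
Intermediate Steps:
W(L) = -6 - 6*L² (W(L) = -3*((L² + L*L) + 2) = -3*((L² + L²) + 2) = -3*(2*L² + 2) = -3*(2 + 2*L²) = -6 - 6*L²)
(W(-7) + 141)*(-124) = ((-6 - 6*(-7)²) + 141)*(-124) = ((-6 - 6*49) + 141)*(-124) = ((-6 - 294) + 141)*(-124) = (-300 + 141)*(-124) = -159*(-124) = 19716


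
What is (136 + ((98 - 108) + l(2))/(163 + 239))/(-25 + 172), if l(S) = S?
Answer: 27332/29547 ≈ 0.92503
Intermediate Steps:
(136 + ((98 - 108) + l(2))/(163 + 239))/(-25 + 172) = (136 + ((98 - 108) + 2)/(163 + 239))/(-25 + 172) = (136 + (-10 + 2)/402)/147 = (136 - 8*1/402)*(1/147) = (136 - 4/201)*(1/147) = (27332/201)*(1/147) = 27332/29547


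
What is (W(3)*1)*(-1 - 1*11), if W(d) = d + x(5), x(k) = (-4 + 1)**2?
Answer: -144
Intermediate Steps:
x(k) = 9 (x(k) = (-3)**2 = 9)
W(d) = 9 + d (W(d) = d + 9 = 9 + d)
(W(3)*1)*(-1 - 1*11) = ((9 + 3)*1)*(-1 - 1*11) = (12*1)*(-1 - 11) = 12*(-12) = -144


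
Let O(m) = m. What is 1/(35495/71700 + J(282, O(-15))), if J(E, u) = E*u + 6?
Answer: -14340/60565061 ≈ -0.00023677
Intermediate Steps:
J(E, u) = 6 + E*u
1/(35495/71700 + J(282, O(-15))) = 1/(35495/71700 + (6 + 282*(-15))) = 1/(35495*(1/71700) + (6 - 4230)) = 1/(7099/14340 - 4224) = 1/(-60565061/14340) = -14340/60565061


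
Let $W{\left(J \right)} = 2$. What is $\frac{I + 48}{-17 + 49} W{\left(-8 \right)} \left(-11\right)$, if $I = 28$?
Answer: $- \frac{209}{4} \approx -52.25$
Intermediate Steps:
$\frac{I + 48}{-17 + 49} W{\left(-8 \right)} \left(-11\right) = \frac{28 + 48}{-17 + 49} \cdot 2 \left(-11\right) = \frac{76}{32} \cdot 2 \left(-11\right) = 76 \cdot \frac{1}{32} \cdot 2 \left(-11\right) = \frac{19}{8} \cdot 2 \left(-11\right) = \frac{19}{4} \left(-11\right) = - \frac{209}{4}$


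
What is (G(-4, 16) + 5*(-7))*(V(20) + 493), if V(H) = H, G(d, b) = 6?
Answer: -14877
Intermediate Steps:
(G(-4, 16) + 5*(-7))*(V(20) + 493) = (6 + 5*(-7))*(20 + 493) = (6 - 35)*513 = -29*513 = -14877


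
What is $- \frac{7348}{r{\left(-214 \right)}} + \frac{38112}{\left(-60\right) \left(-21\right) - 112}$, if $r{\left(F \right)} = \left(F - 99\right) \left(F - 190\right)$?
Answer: $\frac{300681445}{9072931} \approx 33.141$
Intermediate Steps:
$r{\left(F \right)} = \left(-190 + F\right) \left(-99 + F\right)$ ($r{\left(F \right)} = \left(-99 + F\right) \left(-190 + F\right) = \left(-190 + F\right) \left(-99 + F\right)$)
$- \frac{7348}{r{\left(-214 \right)}} + \frac{38112}{\left(-60\right) \left(-21\right) - 112} = - \frac{7348}{18810 + \left(-214\right)^{2} - -61846} + \frac{38112}{\left(-60\right) \left(-21\right) - 112} = - \frac{7348}{18810 + 45796 + 61846} + \frac{38112}{1260 - 112} = - \frac{7348}{126452} + \frac{38112}{1148} = \left(-7348\right) \frac{1}{126452} + 38112 \cdot \frac{1}{1148} = - \frac{1837}{31613} + \frac{9528}{287} = \frac{300681445}{9072931}$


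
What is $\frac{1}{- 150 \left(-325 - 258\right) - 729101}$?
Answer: $- \frac{1}{641651} \approx -1.5585 \cdot 10^{-6}$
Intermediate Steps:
$\frac{1}{- 150 \left(-325 - 258\right) - 729101} = \frac{1}{\left(-150\right) \left(-583\right) - 729101} = \frac{1}{87450 - 729101} = \frac{1}{-641651} = - \frac{1}{641651}$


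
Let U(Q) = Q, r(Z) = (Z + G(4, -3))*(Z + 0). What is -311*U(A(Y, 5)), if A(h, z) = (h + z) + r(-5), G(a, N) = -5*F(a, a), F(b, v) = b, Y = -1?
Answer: -40119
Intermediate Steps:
G(a, N) = -5*a
r(Z) = Z*(-20 + Z) (r(Z) = (Z - 5*4)*(Z + 0) = (Z - 20)*Z = (-20 + Z)*Z = Z*(-20 + Z))
A(h, z) = 125 + h + z (A(h, z) = (h + z) - 5*(-20 - 5) = (h + z) - 5*(-25) = (h + z) + 125 = 125 + h + z)
-311*U(A(Y, 5)) = -311*(125 - 1 + 5) = -311*129 = -40119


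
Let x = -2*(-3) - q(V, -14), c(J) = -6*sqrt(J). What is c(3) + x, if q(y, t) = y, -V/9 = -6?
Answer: -48 - 6*sqrt(3) ≈ -58.392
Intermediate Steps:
V = 54 (V = -9*(-6) = 54)
x = -48 (x = -2*(-3) - 1*54 = 6 - 54 = -48)
c(3) + x = -6*sqrt(3) - 48 = -48 - 6*sqrt(3)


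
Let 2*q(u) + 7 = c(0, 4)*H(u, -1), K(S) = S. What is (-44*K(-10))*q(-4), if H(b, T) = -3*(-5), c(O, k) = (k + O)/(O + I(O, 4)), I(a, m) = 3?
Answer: 2860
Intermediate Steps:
c(O, k) = (O + k)/(3 + O) (c(O, k) = (k + O)/(O + 3) = (O + k)/(3 + O))
H(b, T) = 15
q(u) = 13/2 (q(u) = -7/2 + (((0 + 4)/(3 + 0))*15)/2 = -7/2 + ((4/3)*15)/2 = -7/2 + (½)*20 = -7/2 + 10 = 13/2)
(-44*K(-10))*q(-4) = -44*(-10)*(13/2) = 440*(13/2) = 2860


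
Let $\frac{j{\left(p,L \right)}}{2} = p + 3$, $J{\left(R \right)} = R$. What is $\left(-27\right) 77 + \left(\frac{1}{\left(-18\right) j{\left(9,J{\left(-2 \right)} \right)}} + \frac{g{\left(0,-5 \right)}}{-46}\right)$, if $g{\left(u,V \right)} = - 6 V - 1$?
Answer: $- \frac{20663231}{9936} \approx -2079.6$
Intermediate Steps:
$j{\left(p,L \right)} = 6 + 2 p$ ($j{\left(p,L \right)} = 2 \left(p + 3\right) = 2 \left(3 + p\right) = 6 + 2 p$)
$g{\left(u,V \right)} = -1 - 6 V$
$\left(-27\right) 77 + \left(\frac{1}{\left(-18\right) j{\left(9,J{\left(-2 \right)} \right)}} + \frac{g{\left(0,-5 \right)}}{-46}\right) = \left(-27\right) 77 + \left(\frac{1}{\left(-18\right) \left(6 + 2 \cdot 9\right)} + \frac{-1 - -30}{-46}\right) = -2079 - \left(\frac{1}{18 \left(6 + 18\right)} - \left(-1 + 30\right) \left(- \frac{1}{46}\right)\right) = -2079 - \left(\frac{29}{46} + \frac{1}{18 \cdot 24}\right) = -2079 - \frac{6287}{9936} = - \frac{20663231}{9936}$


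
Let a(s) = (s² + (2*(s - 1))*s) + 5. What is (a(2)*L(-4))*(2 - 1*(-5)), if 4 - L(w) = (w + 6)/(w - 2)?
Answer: 1183/3 ≈ 394.33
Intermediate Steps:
L(w) = 4 - (6 + w)/(-2 + w) (L(w) = 4 - (w + 6)/(w - 2) = 4 - (6 + w)/(-2 + w))
a(s) = 5 + s² + s*(-2 + 2*s) (a(s) = (s² + (2*(-1 + s))*s) + 5 = (s² + (-2 + 2*s)*s) + 5 = (s² + s*(-2 + 2*s)) + 5 = 5 + s² + s*(-2 + 2*s))
(a(2)*L(-4))*(2 - 1*(-5)) = ((5 - 2*2 + 3*2²)*((-14 + 3*(-4))/(-2 - 4)))*(2 - 1*(-5)) = ((5 - 4 + 3*4)*((-14 - 12)/(-6)))*(2 + 5) = ((5 - 4 + 12)*(-⅙*(-26)))*7 = (13*(13/3))*7 = (169/3)*7 = 1183/3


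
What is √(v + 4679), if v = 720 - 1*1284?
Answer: √4115 ≈ 64.148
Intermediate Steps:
v = -564 (v = 720 - 1284 = -564)
√(v + 4679) = √(-564 + 4679) = √4115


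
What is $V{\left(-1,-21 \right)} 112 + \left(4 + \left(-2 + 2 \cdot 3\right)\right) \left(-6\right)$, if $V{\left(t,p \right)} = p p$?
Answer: $49344$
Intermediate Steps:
$V{\left(t,p \right)} = p^{2}$
$V{\left(-1,-21 \right)} 112 + \left(4 + \left(-2 + 2 \cdot 3\right)\right) \left(-6\right) = \left(-21\right)^{2} \cdot 112 + \left(4 + \left(-2 + 2 \cdot 3\right)\right) \left(-6\right) = 441 \cdot 112 + \left(4 + \left(-2 + 6\right)\right) \left(-6\right) = 49392 + \left(4 + 4\right) \left(-6\right) = 49392 + 8 \left(-6\right) = 49392 - 48 = 49344$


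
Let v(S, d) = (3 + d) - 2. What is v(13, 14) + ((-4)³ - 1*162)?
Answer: -211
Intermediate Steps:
v(S, d) = 1 + d
v(13, 14) + ((-4)³ - 1*162) = (1 + 14) + ((-4)³ - 1*162) = 15 + (-64 - 162) = 15 - 226 = -211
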